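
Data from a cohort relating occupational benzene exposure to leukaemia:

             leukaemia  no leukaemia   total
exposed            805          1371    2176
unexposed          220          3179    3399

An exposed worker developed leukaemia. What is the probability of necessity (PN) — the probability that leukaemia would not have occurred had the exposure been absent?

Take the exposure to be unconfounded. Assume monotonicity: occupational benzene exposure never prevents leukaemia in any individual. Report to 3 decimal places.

p₁ = P(outcome | exposed) = 805/2176 = 0.36994
p₀ = P(outcome | unexposed) = 220/3399 = 0.064725
Under exogeneity and monotonicity, PN = (p₁ − p₀)/p₁.
PN = (0.36994 − 0.064725) / 0.36994 ≈ 0.8250

PN ≈ 0.825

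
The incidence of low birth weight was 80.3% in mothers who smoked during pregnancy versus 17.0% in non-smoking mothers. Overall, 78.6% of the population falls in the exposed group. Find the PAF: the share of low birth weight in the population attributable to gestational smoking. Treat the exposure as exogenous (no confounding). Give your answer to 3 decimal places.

p₁ = 0.803, p₀ = 0.17.
Overall risk P(Y=1) = π·p₁ + (1−π)·p₀ = 0.786×0.803 + 0.214×0.17 = 0.66754.
Under exogeneity, PAF = [P(Y=1) − p₀] / P(Y=1).
PAF = (0.66754 − 0.17) / 0.66754 ≈ 0.7453

PAF ≈ 0.745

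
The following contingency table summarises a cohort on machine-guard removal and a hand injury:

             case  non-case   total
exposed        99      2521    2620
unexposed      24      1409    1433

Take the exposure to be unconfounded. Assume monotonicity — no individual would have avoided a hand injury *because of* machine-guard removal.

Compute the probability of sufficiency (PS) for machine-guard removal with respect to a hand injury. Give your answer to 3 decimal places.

PS ≈ 0.021

p₁ = P(outcome | exposed) = 99/2620 = 0.037786
p₀ = P(outcome | unexposed) = 24/1433 = 0.016748
Under exogeneity and monotonicity, PS = (p₁ − p₀) / (1 − p₀).
PS = (0.037786 − 0.016748) / (1 − 0.016748) = 0.021038 / 0.98325 ≈ 0.0214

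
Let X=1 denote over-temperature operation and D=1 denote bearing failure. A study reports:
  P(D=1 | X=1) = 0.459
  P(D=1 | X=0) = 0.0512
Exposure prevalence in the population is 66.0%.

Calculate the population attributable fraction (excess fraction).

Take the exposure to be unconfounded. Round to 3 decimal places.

Let p₁ = 0.459, p₀ = 0.0512.
Overall risk P(Y=1) = π·p₁ + (1−π)·p₀ = 0.66×0.459 + 0.34×0.0512 = 0.32035.
Under exogeneity, PAF = [P(Y=1) − p₀] / P(Y=1).
PAF = (0.32035 − 0.0512) / 0.32035 ≈ 0.8402

PAF ≈ 0.840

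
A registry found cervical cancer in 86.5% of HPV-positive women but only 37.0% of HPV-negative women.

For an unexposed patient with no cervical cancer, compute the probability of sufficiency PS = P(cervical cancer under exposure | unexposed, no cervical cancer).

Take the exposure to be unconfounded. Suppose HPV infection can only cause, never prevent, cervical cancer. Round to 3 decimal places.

p₁ = 0.865, p₀ = 0.37.
Under exogeneity and monotonicity, PS = (p₁ − p₀) / (1 − p₀).
PS = (0.865 − 0.37) / (1 − 0.37) = 0.495 / 0.63 ≈ 0.7857

PS ≈ 0.786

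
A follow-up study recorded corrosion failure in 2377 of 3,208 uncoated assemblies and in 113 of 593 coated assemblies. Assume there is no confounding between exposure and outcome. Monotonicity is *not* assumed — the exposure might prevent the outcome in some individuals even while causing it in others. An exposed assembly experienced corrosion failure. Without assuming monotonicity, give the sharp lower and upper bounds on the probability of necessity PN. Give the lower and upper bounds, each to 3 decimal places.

0.743 ≤ PN ≤ 1.000

p₁ = P(outcome | exposed) = 2377/3208 = 0.74096
p₀ = P(outcome | unexposed) = 113/593 = 0.19056
Under exogeneity alone the bounds on PN are max{0,(p₁−p₀)/p₁} ≤ PN ≤ min{1,(1−p₀)/p₁}.
  lower = (p₁ − p₀)/p₁ = 0.5504 / 0.74096 ≈ 0.7428
  upper = min{1, (1 − p₀)/p₁} = 0.80944 / 0.74096 ≈ 1.0924 → capped at 1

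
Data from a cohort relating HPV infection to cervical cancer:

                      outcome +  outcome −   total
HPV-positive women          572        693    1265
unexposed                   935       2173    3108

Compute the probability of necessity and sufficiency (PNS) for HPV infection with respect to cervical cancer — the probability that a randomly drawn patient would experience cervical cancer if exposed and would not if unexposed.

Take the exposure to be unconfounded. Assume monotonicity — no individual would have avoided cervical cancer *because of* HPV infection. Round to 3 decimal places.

PNS ≈ 0.151

p₁ = P(outcome | exposed) = 572/1265 = 0.45217
p₀ = P(outcome | unexposed) = 935/3108 = 0.30084
Under exogeneity and monotonicity, PNS = p₁ − p₀.
PNS = 0.45217 − 0.30084 = 0.15134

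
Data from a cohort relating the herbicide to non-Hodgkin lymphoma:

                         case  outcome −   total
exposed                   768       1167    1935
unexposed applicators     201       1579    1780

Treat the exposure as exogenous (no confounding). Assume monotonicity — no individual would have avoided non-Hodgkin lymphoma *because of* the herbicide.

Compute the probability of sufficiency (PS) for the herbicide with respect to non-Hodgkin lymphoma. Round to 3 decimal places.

PS ≈ 0.320

p₁ = P(outcome | exposed) = 768/1935 = 0.3969
p₀ = P(outcome | unexposed) = 201/1780 = 0.11292
Under exogeneity and monotonicity, PS = (p₁ − p₀) / (1 − p₀).
PS = (0.3969 − 0.11292) / (1 − 0.11292) = 0.28398 / 0.88708 ≈ 0.3201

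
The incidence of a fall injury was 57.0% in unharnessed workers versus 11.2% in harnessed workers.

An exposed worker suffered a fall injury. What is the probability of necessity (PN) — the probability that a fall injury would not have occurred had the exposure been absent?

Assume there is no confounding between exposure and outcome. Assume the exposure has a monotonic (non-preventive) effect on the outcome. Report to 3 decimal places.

PN ≈ 0.804

p₁ = 0.57, p₀ = 0.112.
Under exogeneity and monotonicity, PN = (p₁ − p₀) / p₁.
PN = (0.57 − 0.112) / 0.57 = 0.458 / 0.57 ≈ 0.8035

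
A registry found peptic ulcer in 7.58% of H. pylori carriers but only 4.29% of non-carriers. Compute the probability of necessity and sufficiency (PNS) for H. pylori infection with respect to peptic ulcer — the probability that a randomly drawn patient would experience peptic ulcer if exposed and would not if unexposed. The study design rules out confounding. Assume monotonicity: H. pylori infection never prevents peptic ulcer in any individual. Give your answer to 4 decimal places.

PNS ≈ 0.0329

p₁ = 0.0758, p₀ = 0.0429.
Under exogeneity and monotonicity, PNS = p₁ − p₀.
PNS = 0.0758 − 0.0429 = 0.0329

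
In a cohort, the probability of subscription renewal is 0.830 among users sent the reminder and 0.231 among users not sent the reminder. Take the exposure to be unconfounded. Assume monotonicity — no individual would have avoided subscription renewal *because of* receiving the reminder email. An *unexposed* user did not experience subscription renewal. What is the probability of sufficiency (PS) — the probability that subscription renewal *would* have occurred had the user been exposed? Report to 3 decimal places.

PS ≈ 0.779

Let p₁ = 0.83, p₀ = 0.231.
Under exogeneity and monotonicity, PS = (p₁ − p₀) / (1 − p₀).
PS = (0.83 − 0.231) / (1 − 0.231) = 0.599 / 0.769 ≈ 0.7789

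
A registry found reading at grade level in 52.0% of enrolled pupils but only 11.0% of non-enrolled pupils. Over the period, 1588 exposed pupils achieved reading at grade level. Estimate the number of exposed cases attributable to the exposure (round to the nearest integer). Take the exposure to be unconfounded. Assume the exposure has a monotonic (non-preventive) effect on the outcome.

about 1252 cases

p₁ = 0.52, p₀ = 0.11.
PN = (p₁ − p₀)/p₁ = (0.52 − 0.11) / 0.52 ≈ 0.78846.
Attributable cases ≈ PN × (exposed cases) = 0.78846 × 1588 ≈ 1252.08.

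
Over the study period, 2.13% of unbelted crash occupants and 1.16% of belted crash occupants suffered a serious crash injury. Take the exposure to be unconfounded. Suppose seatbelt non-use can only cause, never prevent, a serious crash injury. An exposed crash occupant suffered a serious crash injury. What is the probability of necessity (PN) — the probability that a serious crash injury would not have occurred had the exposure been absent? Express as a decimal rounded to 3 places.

p₁ = 0.0213, p₀ = 0.0116.
Under exogeneity and monotonicity, PN = (p₁ − p₀) / p₁.
PN = (0.0213 − 0.0116) / 0.0213 = 0.0097 / 0.0213 ≈ 0.4554

PN ≈ 0.455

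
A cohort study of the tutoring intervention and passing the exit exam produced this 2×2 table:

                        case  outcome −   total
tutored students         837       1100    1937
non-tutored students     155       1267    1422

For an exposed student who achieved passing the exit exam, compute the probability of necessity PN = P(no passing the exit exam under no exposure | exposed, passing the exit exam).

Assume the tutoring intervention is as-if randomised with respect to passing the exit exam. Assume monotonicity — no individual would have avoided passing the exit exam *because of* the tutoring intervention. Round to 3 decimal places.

p₁ = P(outcome | exposed) = 837/1937 = 0.43211
p₀ = P(outcome | unexposed) = 155/1422 = 0.109
Under exogeneity and monotonicity, PN = (p₁ − p₀) / p₁.
PN = (0.43211 − 0.109) / 0.43211 = 0.32311 / 0.43211 ≈ 0.7477

PN ≈ 0.748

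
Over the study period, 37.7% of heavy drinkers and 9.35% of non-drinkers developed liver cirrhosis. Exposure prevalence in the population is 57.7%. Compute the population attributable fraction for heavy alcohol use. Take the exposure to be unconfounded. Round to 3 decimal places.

PAF ≈ 0.636

p₁ = 0.377, p₀ = 0.0935.
Overall risk P(Y=1) = π·p₁ + (1−π)·p₀ = 0.577×0.377 + 0.423×0.0935 = 0.25708.
Under exogeneity, PAF = [P(Y=1) − p₀] / P(Y=1).
PAF = (0.25708 − 0.0935) / 0.25708 ≈ 0.6363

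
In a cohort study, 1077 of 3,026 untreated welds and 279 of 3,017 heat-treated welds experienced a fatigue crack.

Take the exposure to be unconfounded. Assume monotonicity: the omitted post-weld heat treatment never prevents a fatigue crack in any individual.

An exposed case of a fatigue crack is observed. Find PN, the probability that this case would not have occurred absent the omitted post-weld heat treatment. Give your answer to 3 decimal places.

PN ≈ 0.740

p₁ = P(outcome | exposed) = 1077/3026 = 0.35592
p₀ = P(outcome | unexposed) = 279/3017 = 0.092476
Under exogeneity and monotonicity, PN = (p₁ − p₀) / p₁.
PN = (0.35592 − 0.092476) / 0.35592 = 0.26344 / 0.35592 ≈ 0.7402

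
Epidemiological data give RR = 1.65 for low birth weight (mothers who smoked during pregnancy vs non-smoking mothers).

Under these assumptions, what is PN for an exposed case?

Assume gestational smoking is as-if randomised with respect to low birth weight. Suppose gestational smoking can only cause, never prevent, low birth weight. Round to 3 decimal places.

PN ≈ 0.394

Under exogeneity and monotonicity, PN = (RR − 1) / RR = 1 − 1/RR.
PN = (1.65 − 1) / 1.65 = 0.65 / 1.65 ≈ 0.3939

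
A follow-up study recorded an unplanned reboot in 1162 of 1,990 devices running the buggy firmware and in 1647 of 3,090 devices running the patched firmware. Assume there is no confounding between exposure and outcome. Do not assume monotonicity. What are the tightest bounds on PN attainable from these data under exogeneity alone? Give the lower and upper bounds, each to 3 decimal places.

p₁ = P(outcome | exposed) = 1162/1990 = 0.58392
p₀ = P(outcome | unexposed) = 1647/3090 = 0.53301
Under exogeneity alone the bounds on PN are max{0,(p₁−p₀)/p₁} ≤ PN ≤ min{1,(1−p₀)/p₁}.
  lower = (p₁ − p₀)/p₁ = 0.05091 / 0.58392 ≈ 0.0872
  upper = min{1, (1 − p₀)/p₁} = 0.46699 / 0.58392 ≈ 0.7998

0.087 ≤ PN ≤ 0.800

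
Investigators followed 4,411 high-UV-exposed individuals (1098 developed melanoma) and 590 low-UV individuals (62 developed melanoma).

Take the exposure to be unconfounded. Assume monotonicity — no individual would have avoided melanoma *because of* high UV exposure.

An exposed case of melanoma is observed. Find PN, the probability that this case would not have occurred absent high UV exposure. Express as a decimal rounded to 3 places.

PN ≈ 0.578

p₁ = P(outcome | exposed) = 1098/4411 = 0.24892
p₀ = P(outcome | unexposed) = 62/590 = 0.10508
Under exogeneity and monotonicity, PN = (p₁ − p₀) / p₁.
PN = (0.24892 − 0.10508) / 0.24892 = 0.14384 / 0.24892 ≈ 0.5778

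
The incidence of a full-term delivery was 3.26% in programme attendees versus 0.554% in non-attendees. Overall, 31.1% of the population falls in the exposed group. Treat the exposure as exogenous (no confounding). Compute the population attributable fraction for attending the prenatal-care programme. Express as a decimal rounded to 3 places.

p₁ = 0.0326, p₀ = 0.00554.
Overall risk P(Y=1) = π·p₁ + (1−π)·p₀ = 0.311×0.0326 + 0.689×0.00554 = 0.013956.
Under exogeneity, PAF = [P(Y=1) − p₀] / P(Y=1).
PAF = (0.013956 − 0.00554) / 0.013956 ≈ 0.6030

PAF ≈ 0.603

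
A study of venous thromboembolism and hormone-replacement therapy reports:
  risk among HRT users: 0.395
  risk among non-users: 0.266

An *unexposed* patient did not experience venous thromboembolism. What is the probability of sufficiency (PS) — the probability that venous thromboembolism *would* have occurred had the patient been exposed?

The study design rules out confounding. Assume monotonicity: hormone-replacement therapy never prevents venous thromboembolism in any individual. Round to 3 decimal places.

PS ≈ 0.176

Let p₁ = 0.395, p₀ = 0.266.
Under exogeneity and monotonicity, PS = (p₁ − p₀) / (1 − p₀).
PS = (0.395 − 0.266) / (1 − 0.266) = 0.129 / 0.734 ≈ 0.1757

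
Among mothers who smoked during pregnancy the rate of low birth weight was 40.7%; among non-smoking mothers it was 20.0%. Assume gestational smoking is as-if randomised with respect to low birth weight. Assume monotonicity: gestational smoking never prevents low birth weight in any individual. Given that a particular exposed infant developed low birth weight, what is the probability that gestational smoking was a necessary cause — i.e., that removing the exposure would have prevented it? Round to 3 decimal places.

p₁ = 0.407, p₀ = 0.2.
Under exogeneity and monotonicity, PN = (p₁ − p₀) / p₁.
PN = (0.407 − 0.2) / 0.407 = 0.207 / 0.407 ≈ 0.5086

PN ≈ 0.509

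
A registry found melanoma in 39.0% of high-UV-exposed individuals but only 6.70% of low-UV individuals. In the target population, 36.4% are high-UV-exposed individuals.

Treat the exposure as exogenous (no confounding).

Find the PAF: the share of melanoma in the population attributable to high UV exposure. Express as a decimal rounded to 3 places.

PAF ≈ 0.637

p₁ = 0.39, p₀ = 0.067.
Overall risk P(Y=1) = π·p₁ + (1−π)·p₀ = 0.364×0.39 + 0.636×0.067 = 0.18457.
Under exogeneity, PAF = [P(Y=1) − p₀] / P(Y=1).
PAF = (0.18457 − 0.067) / 0.18457 ≈ 0.6370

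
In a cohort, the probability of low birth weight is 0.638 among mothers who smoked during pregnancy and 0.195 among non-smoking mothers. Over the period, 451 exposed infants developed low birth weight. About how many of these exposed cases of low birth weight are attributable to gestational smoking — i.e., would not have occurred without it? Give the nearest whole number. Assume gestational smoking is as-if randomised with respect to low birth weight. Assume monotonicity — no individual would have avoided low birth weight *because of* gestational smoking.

Let p₁ = 0.638, p₀ = 0.195.
PN = (p₁ − p₀)/p₁ = (0.638 − 0.195) / 0.638 ≈ 0.69436.
Attributable cases ≈ PN × (exposed cases) = 0.69436 × 451 ≈ 313.16.

about 313 cases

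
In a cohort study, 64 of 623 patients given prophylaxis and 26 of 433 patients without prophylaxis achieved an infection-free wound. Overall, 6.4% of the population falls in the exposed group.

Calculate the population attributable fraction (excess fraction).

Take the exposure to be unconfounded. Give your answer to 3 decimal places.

PAF ≈ 0.044

p₁ = P(outcome | exposed) = 64/623 = 0.10273
p₀ = P(outcome | unexposed) = 26/433 = 0.060046
Overall risk P(Y=1) = π·p₁ + (1−π)·p₀ = 0.064×0.10273 + 0.936×0.060046 = 0.062778.
Under exogeneity, PAF = [P(Y=1) − p₀] / P(Y=1).
PAF = (0.062778 − 0.060046) / 0.062778 ≈ 0.0435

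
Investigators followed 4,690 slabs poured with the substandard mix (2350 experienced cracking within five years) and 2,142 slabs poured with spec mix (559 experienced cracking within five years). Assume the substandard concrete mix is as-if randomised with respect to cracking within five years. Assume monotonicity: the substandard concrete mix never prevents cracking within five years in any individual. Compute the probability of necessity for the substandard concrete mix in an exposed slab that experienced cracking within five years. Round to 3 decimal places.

PN ≈ 0.479

p₁ = P(outcome | exposed) = 2350/4690 = 0.50107
p₀ = P(outcome | unexposed) = 559/2142 = 0.26097
Under exogeneity and monotonicity, PN = (p₁ − p₀) / p₁.
PN = (0.50107 − 0.26097) / 0.50107 = 0.2401 / 0.50107 ≈ 0.4792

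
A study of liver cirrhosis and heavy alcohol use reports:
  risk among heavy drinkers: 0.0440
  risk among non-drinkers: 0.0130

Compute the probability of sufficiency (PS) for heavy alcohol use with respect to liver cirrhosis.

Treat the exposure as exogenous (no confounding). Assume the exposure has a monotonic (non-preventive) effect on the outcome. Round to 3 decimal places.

PS ≈ 0.031

Let p₁ = 0.044, p₀ = 0.013.
Under exogeneity and monotonicity, PS = (p₁ − p₀) / (1 − p₀).
PS = (0.044 − 0.013) / (1 − 0.013) = 0.031 / 0.987 ≈ 0.0314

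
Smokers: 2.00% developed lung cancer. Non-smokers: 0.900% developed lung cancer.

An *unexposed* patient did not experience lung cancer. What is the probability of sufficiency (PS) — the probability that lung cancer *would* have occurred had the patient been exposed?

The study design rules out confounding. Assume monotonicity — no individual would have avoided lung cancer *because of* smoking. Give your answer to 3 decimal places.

PS ≈ 0.011

p₁ = 0.02, p₀ = 0.009.
Under exogeneity and monotonicity, PS = (p₁ − p₀) / (1 − p₀).
PS = (0.02 − 0.009) / (1 − 0.009) = 0.011 / 0.991 ≈ 0.0111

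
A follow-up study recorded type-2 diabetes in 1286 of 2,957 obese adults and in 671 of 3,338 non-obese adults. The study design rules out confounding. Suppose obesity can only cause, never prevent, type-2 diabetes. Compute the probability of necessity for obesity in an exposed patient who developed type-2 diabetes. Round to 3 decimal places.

p₁ = P(outcome | exposed) = 1286/2957 = 0.4349
p₀ = P(outcome | unexposed) = 671/3338 = 0.20102
Under exogeneity and monotonicity, PN = (p₁ − p₀) / p₁.
PN = (0.4349 − 0.20102) / 0.4349 = 0.23388 / 0.4349 ≈ 0.5378

PN ≈ 0.538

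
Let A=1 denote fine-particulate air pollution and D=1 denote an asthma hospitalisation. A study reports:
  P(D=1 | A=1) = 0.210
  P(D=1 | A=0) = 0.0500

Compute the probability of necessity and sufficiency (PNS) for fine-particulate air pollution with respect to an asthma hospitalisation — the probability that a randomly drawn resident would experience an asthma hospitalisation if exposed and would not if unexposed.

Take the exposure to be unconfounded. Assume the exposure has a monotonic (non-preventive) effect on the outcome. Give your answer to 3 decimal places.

PNS ≈ 0.160

Let p₁ = 0.21, p₀ = 0.05.
Under exogeneity and monotonicity, PNS = p₁ − p₀.
PNS = 0.21 − 0.05 = 0.16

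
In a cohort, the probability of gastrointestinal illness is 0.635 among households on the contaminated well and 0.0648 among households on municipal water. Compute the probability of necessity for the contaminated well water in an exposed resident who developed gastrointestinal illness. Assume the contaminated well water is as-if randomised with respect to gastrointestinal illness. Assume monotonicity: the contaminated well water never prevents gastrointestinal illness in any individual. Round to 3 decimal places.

Let p₁ = 0.635, p₀ = 0.0648.
Under exogeneity and monotonicity, PN = (p₁ − p₀) / p₁.
PN = (0.635 − 0.0648) / 0.635 = 0.5702 / 0.635 ≈ 0.8980

PN ≈ 0.898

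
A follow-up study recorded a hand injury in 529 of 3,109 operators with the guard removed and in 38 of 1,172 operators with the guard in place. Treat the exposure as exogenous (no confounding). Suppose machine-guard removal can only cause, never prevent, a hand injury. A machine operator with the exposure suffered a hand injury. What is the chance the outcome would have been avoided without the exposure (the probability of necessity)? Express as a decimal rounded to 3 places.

PN ≈ 0.809

p₁ = P(outcome | exposed) = 529/3109 = 0.17015
p₀ = P(outcome | unexposed) = 38/1172 = 0.032423
Under exogeneity and monotonicity, PN = (p₁ − p₀) / p₁.
PN = (0.17015 − 0.032423) / 0.17015 = 0.13773 / 0.17015 ≈ 0.8094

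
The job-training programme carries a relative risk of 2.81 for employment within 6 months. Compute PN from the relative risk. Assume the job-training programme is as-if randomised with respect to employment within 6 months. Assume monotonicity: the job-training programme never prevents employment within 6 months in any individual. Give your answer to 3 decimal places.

Under exogeneity and monotonicity, PN = (RR − 1) / RR = 1 − 1/RR.
PN = (2.81 − 1) / 2.81 = 1.81 / 2.81 ≈ 0.6441

PN ≈ 0.644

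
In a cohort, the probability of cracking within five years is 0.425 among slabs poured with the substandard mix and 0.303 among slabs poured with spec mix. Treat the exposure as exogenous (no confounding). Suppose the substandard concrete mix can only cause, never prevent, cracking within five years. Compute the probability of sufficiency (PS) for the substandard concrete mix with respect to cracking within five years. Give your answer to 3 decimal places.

Let p₁ = 0.425, p₀ = 0.303.
Under exogeneity and monotonicity, PS = (p₁ − p₀) / (1 − p₀).
PS = (0.425 − 0.303) / (1 − 0.303) = 0.122 / 0.697 ≈ 0.1750

PS ≈ 0.175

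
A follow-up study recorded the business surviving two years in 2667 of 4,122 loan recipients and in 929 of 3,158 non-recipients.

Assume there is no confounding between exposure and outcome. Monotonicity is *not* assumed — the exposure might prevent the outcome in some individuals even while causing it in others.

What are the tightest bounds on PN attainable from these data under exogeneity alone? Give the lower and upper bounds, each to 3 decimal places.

p₁ = P(outcome | exposed) = 2667/4122 = 0.64702
p₀ = P(outcome | unexposed) = 929/3158 = 0.29417
Under exogeneity alone the bounds on PN are max{0,(p₁−p₀)/p₁} ≤ PN ≤ min{1,(1−p₀)/p₁}.
  lower = (p₁ − p₀)/p₁ = 0.35284 / 0.64702 ≈ 0.5453
  upper = min{1, (1 − p₀)/p₁} = 0.70583 / 0.64702 ≈ 1.0909 → capped at 1

0.545 ≤ PN ≤ 1.000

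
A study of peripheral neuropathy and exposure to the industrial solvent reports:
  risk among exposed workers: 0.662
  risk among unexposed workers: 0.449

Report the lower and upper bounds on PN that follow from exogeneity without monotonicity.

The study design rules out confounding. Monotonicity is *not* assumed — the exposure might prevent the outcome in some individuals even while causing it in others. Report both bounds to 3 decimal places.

Let p₁ = 0.662, p₀ = 0.449.
Under exogeneity alone the bounds on PN are max{0,(p₁−p₀)/p₁} ≤ PN ≤ min{1,(1−p₀)/p₁}.
  lower = (p₁ − p₀)/p₁ = 0.213 / 0.662 ≈ 0.3218
  upper = min{1, (1 − p₀)/p₁} = 0.551 / 0.662 ≈ 0.8323

0.322 ≤ PN ≤ 0.832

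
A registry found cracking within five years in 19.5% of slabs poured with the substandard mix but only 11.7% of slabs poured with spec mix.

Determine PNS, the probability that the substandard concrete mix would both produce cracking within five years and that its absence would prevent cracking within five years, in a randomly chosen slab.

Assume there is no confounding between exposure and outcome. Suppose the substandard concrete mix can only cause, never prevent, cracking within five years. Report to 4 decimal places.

p₁ = 0.195, p₀ = 0.117.
Under exogeneity and monotonicity, PNS = p₁ − p₀.
PNS = 0.195 − 0.117 = 0.078

PNS ≈ 0.0780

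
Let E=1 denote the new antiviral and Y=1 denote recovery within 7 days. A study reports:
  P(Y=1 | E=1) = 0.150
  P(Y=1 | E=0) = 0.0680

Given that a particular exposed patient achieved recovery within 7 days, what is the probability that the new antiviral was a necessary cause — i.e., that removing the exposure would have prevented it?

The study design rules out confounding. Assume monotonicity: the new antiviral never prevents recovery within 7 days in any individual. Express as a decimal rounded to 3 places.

PN ≈ 0.547

Let p₁ = 0.15, p₀ = 0.068.
Under exogeneity and monotonicity, PN = (p₁ − p₀) / p₁.
PN = (0.15 − 0.068) / 0.15 = 0.082 / 0.15 ≈ 0.5467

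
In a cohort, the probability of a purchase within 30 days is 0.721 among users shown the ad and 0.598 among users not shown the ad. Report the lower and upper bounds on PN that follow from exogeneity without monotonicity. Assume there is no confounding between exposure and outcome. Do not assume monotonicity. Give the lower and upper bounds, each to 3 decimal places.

0.171 ≤ PN ≤ 0.558

Let p₁ = 0.721, p₀ = 0.598.
Under exogeneity alone the bounds on PN are max{0,(p₁−p₀)/p₁} ≤ PN ≤ min{1,(1−p₀)/p₁}.
  lower = (p₁ − p₀)/p₁ = 0.123 / 0.721 ≈ 0.1706
  upper = min{1, (1 − p₀)/p₁} = 0.402 / 0.721 ≈ 0.5576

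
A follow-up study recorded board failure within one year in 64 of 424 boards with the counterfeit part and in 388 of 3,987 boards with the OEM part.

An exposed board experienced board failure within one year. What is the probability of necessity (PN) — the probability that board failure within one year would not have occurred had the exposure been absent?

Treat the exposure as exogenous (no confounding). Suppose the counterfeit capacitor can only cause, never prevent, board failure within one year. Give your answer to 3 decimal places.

p₁ = P(outcome | exposed) = 64/424 = 0.15094
p₀ = P(outcome | unexposed) = 388/3987 = 0.097316
Under exogeneity and monotonicity, PN = (p₁ − p₀) / p₁.
PN = (0.15094 − 0.097316) / 0.15094 = 0.053627 / 0.15094 ≈ 0.3553

PN ≈ 0.355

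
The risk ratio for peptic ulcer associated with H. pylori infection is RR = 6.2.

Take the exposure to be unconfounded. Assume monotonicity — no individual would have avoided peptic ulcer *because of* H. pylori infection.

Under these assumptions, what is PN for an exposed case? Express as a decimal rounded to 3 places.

PN ≈ 0.839

Under exogeneity and monotonicity, PN = (RR − 1) / RR = 1 − 1/RR.
PN = (6.2 − 1) / 6.2 = 5.2 / 6.2 ≈ 0.8387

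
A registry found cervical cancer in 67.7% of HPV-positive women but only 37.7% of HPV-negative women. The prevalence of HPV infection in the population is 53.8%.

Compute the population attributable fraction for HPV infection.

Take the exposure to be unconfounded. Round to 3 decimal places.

PAF ≈ 0.300

p₁ = 0.677, p₀ = 0.377.
Overall risk P(Y=1) = π·p₁ + (1−π)·p₀ = 0.538×0.677 + 0.462×0.377 = 0.5384.
Under exogeneity, PAF = [P(Y=1) − p₀] / P(Y=1).
PAF = (0.5384 − 0.377) / 0.5384 ≈ 0.2998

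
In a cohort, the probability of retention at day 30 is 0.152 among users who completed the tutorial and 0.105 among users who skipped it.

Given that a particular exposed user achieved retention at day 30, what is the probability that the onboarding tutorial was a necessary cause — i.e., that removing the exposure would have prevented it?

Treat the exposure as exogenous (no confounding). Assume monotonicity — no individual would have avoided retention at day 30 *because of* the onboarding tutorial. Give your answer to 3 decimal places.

Let p₁ = 0.152, p₀ = 0.105.
Under exogeneity and monotonicity, PN = (p₁ − p₀) / p₁.
PN = (0.152 − 0.105) / 0.152 = 0.047 / 0.152 ≈ 0.3092

PN ≈ 0.309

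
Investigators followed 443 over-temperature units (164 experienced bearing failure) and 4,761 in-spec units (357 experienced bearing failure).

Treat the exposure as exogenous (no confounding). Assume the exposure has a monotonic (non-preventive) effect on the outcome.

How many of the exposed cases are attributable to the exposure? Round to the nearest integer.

p₁ = P(outcome | exposed) = 164/443 = 0.3702
p₀ = P(outcome | unexposed) = 357/4761 = 0.074984
PN = (p₁ − p₀)/p₁ = (0.3702 − 0.074984) / 0.3702 ≈ 0.79745.
Attributable cases ≈ PN × (exposed cases) = 0.79745 × 164 ≈ 130.78.

about 131 cases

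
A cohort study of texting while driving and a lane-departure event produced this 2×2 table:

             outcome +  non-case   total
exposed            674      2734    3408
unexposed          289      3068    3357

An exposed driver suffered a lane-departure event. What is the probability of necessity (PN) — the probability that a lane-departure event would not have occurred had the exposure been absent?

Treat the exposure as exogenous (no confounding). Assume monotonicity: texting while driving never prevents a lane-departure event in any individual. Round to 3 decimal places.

PN ≈ 0.565

p₁ = P(outcome | exposed) = 674/3408 = 0.19777
p₀ = P(outcome | unexposed) = 289/3357 = 0.086089
Under exogeneity and monotonicity, PN = (p₁ − p₀) / p₁.
PN = (0.19777 − 0.086089) / 0.19777 = 0.11168 / 0.19777 ≈ 0.5647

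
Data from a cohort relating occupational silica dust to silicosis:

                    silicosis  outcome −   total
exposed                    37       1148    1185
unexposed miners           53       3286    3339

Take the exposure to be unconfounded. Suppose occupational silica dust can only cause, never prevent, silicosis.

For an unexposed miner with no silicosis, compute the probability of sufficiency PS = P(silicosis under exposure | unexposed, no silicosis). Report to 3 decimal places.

PS ≈ 0.016

p₁ = P(outcome | exposed) = 37/1185 = 0.031224
p₀ = P(outcome | unexposed) = 53/3339 = 0.015873
Under exogeneity and monotonicity, PS = (p₁ − p₀) / (1 − p₀).
PS = (0.031224 − 0.015873) / (1 − 0.015873) = 0.015351 / 0.98413 ≈ 0.0156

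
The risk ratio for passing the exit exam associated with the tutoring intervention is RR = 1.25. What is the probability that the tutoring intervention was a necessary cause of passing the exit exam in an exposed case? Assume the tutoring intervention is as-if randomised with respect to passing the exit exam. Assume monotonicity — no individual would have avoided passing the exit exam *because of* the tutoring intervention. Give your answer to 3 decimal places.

Under exogeneity and monotonicity, PN = (RR − 1) / RR = 1 − 1/RR.
PN = (1.25 − 1) / 1.25 = 0.25 / 1.25 ≈ 0.2000

PN ≈ 0.200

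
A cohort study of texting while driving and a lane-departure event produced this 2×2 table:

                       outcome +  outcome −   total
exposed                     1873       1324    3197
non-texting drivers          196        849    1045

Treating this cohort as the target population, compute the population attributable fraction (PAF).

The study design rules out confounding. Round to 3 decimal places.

p₁ = P(outcome | exposed) = 1873/3197 = 0.58586
p₀ = P(outcome | unexposed) = 196/1045 = 0.18756
Exposure prevalence π = 3197/4242 = 0.75365; overall risk P(Y=1) = 0.48774.
Under exogeneity, PAF = [P(Y=1) − p₀]/P(Y=1).
PAF = (0.48774 − 0.18756) / 0.48774 ≈ 0.6155

PAF ≈ 0.615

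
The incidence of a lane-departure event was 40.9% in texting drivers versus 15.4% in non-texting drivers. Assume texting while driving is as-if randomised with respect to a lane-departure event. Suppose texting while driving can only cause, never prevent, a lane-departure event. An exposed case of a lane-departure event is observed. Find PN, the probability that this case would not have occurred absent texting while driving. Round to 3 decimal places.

p₁ = 0.409, p₀ = 0.154.
Under exogeneity and monotonicity, PN = (p₁ − p₀) / p₁.
PN = (0.409 − 0.154) / 0.409 = 0.255 / 0.409 ≈ 0.6235

PN ≈ 0.623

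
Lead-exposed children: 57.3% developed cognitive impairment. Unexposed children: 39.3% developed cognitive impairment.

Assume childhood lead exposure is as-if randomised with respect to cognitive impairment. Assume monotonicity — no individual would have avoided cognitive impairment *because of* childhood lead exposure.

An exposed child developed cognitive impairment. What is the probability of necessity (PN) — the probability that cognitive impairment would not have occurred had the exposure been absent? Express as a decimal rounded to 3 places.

PN ≈ 0.314

p₁ = 0.573, p₀ = 0.393.
Under exogeneity and monotonicity, PN = (p₁ − p₀) / p₁.
PN = (0.573 − 0.393) / 0.573 = 0.18 / 0.573 ≈ 0.3141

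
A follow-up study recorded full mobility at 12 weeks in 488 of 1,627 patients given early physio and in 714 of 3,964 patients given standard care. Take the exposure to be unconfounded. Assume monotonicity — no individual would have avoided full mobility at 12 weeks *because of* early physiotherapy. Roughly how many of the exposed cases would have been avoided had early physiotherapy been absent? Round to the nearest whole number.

about 195 cases

p₁ = P(outcome | exposed) = 488/1627 = 0.29994
p₀ = P(outcome | unexposed) = 714/3964 = 0.18012
PN = (p₁ − p₀)/p₁ = (0.29994 − 0.18012) / 0.29994 ≈ 0.39947.
Attributable cases ≈ PN × (exposed cases) = 0.39947 × 488 ≈ 194.94.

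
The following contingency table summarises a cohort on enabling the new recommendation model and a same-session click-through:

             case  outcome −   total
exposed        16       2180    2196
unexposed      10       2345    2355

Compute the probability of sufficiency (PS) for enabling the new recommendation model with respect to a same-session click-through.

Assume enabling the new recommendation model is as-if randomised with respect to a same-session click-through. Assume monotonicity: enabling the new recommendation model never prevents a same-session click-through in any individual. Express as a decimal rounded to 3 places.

p₁ = P(outcome | exposed) = 16/2196 = 0.007286
p₀ = P(outcome | unexposed) = 10/2355 = 0.0042463
Under exogeneity and monotonicity, PS = (p₁ − p₀)/(1 − p₀).
PS = (0.007286 − 0.0042463) / 0.99575 ≈ 0.0031

PS ≈ 0.003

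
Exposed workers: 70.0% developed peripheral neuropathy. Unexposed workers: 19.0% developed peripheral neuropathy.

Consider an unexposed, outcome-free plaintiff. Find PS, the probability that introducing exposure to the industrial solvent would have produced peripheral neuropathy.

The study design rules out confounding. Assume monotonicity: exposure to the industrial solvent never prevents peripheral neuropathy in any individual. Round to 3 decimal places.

PS ≈ 0.630

p₁ = 0.7, p₀ = 0.19.
Under exogeneity and monotonicity, PS = (p₁ − p₀) / (1 − p₀).
PS = (0.7 − 0.19) / (1 − 0.19) = 0.51 / 0.81 ≈ 0.6296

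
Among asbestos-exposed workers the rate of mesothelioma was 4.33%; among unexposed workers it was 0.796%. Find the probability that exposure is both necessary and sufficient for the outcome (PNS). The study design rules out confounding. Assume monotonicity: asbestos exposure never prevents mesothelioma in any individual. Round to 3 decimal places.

p₁ = 0.0433, p₀ = 0.00796.
Under exogeneity and monotonicity, PNS = p₁ − p₀.
PNS = 0.0433 − 0.00796 = 0.03534

PNS ≈ 0.035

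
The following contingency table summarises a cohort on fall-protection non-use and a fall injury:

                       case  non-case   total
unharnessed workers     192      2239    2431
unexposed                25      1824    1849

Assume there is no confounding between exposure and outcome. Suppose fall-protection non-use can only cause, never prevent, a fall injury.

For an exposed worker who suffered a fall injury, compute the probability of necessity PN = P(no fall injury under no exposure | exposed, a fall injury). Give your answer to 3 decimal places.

p₁ = P(outcome | exposed) = 192/2431 = 0.07898
p₀ = P(outcome | unexposed) = 25/1849 = 0.013521
Under exogeneity and monotonicity, PN = (p₁ − p₀) / p₁.
PN = (0.07898 − 0.013521) / 0.07898 = 0.065459 / 0.07898 ≈ 0.8288

PN ≈ 0.829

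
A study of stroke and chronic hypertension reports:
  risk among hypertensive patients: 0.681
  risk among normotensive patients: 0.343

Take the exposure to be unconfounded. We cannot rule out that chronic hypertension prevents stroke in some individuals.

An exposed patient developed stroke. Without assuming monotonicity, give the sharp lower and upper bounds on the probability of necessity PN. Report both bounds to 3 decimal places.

Let p₁ = 0.681, p₀ = 0.343.
Under exogeneity alone the bounds on PN are max{0,(p₁−p₀)/p₁} ≤ PN ≤ min{1,(1−p₀)/p₁}.
  lower = (p₁ − p₀)/p₁ = 0.338 / 0.681 ≈ 0.4963
  upper = min{1, (1 − p₀)/p₁} = 0.657 / 0.681 ≈ 0.9648

0.496 ≤ PN ≤ 0.965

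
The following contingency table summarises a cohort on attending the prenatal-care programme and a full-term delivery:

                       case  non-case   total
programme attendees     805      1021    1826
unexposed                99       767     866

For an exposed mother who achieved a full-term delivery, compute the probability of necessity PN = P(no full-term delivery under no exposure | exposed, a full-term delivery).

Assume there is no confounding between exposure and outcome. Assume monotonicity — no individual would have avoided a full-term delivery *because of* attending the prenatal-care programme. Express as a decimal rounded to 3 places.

PN ≈ 0.741

p₁ = P(outcome | exposed) = 805/1826 = 0.44085
p₀ = P(outcome | unexposed) = 99/866 = 0.11432
Under exogeneity and monotonicity, PN = (p₁ − p₀)/p₁.
PN = (0.44085 − 0.11432) / 0.44085 ≈ 0.7407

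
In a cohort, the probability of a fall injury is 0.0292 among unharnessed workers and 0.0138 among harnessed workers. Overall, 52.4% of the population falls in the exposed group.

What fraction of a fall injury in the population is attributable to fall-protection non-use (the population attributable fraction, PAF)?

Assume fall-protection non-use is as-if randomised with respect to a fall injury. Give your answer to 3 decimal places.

PAF ≈ 0.369

Let p₁ = 0.0292, p₀ = 0.0138.
Overall risk P(Y=1) = π·p₁ + (1−π)·p₀ = 0.524×0.0292 + 0.476×0.0138 = 0.02187.
Under exogeneity, PAF = [P(Y=1) − p₀] / P(Y=1).
PAF = (0.02187 − 0.0138) / 0.02187 ≈ 0.3690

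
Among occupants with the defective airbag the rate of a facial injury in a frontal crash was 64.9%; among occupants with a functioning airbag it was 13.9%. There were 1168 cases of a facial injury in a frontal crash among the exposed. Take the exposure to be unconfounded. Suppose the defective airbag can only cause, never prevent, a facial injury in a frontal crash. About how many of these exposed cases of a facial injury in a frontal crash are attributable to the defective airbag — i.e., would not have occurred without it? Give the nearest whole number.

about 918 cases

p₁ = 0.649, p₀ = 0.139.
PN = (p₁ − p₀)/p₁ = (0.649 − 0.139) / 0.649 ≈ 0.78582.
Attributable cases ≈ PN × (exposed cases) = 0.78582 × 1168 ≈ 917.84.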